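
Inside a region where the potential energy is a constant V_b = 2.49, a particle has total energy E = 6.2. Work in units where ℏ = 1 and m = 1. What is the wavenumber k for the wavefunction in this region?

With E > V_b the solution is oscillatory, ψ ∝ e^{±ikx} with k = √(2m(E − V_b))/ℏ.
k = √(2 × 1 × 3.71) = 2.724.

k = 2.72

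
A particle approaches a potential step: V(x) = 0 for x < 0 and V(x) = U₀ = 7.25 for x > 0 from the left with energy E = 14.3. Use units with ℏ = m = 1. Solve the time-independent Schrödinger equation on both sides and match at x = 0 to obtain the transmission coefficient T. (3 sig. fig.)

The wavenumbers are k₁ = √(2mE)/ℏ = 5.348 on the left and k₂ = √(2m(E − U₀))/ℏ = 3.755 on the right.
Matching ψ and ψ′ at x = 0 gives r = (k₁ − k₂)/(k₁ + k₂), so R = r² = 0.03062 and T = 1 − R = 0.9694.

T = 0.969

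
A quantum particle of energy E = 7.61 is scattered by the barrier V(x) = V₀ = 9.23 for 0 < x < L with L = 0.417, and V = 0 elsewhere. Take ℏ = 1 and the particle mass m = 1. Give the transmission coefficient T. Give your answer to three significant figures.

Since E < V₀ the interior solution is evanescent with decay constant κ = √(2m(V₀ − E))/ℏ = 1.800.
κL = 0.7506, sinh(κL) = 0.8231.
The exact tunnelling result is T⁻¹ = 1 + V₀² sinh²(κL) / [4E(V₀ − E)] = 2.170, so T = 0.461.

T = 0.461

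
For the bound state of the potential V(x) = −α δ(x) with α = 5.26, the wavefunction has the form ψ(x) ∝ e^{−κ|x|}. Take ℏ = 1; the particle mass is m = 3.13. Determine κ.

κ = 16.5

Integrating the TISE across x = 0 gives the cusp condition ψ'(0⁺) − ψ'(0⁻) = −(2mα/ℏ²)ψ(0).
With ψ ∝ e^{−κ|x|} this yields −2κ = −2mα/ℏ², so κ = mα/ℏ² = 16.46.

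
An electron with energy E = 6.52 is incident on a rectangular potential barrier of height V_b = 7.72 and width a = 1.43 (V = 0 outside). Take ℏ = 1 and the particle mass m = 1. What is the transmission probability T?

T = 0.0250

Since E < V_b the interior solution is evanescent with decay constant κ = √(2m(V_b − E))/ℏ = 1.549.
κa = 2.215, sinh(κa) = 4.528.
The exact tunnelling result is T⁻¹ = 1 + V_b² sinh²(κa) / [4E(V_b − E)] = 40.04, so T = 0.0250.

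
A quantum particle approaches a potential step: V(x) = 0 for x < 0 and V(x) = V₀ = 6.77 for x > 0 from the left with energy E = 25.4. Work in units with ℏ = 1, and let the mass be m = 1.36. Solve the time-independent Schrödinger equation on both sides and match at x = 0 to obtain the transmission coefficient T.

T = 0.994

On each side the TISE gives plane waves with k = √(2m(E − V))/ℏ: k₁ = √(2·1.36·25.4) = 8.312, k₂ = √(2·1.36·18.63) = 7.119.
Continuity of ψ and ψ′ at the step yields the reflection amplitude r = (k₁ − k₂)/(k₁ + k₂) = 0.07734; thus R = |r|² = 0.005981, T = 0.9940.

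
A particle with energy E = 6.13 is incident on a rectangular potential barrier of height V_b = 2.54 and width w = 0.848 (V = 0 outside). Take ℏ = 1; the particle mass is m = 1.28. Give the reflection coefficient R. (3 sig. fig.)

Above the barrier the interior wavenumber is k₂ = √(2m(E − V_b))/ℏ = 3.032, giving phase k₂w = 2.571.
T = [1 + V_b² sin²(k₂w) / (4E(E − V_b))]⁻¹ = 1/1.021 = 0.979.
R = 1 − T = 0.0209.

R = 0.0209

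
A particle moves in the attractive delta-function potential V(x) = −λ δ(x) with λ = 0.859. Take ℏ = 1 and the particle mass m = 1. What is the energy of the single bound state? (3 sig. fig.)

E = -0.369

The bound state is ψ(x) = √κ e^{−κ|x|}. The derivative jump ψ'(0⁺) − ψ'(0⁻) = −(2mλ/ℏ²)ψ(0) fixes κ = mλ/ℏ² = 0.8590.
Then E = −ℏ²κ²/(2m) = −mλ²/(2ℏ²) = -0.3689.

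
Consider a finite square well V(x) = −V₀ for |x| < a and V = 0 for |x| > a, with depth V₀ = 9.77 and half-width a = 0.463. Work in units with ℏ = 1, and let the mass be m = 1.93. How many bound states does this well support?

N = 2

The dimensionless depth is z₀ = a√(2mV₀)/ℏ = 0.463 × √(37.71) = 2.843.
A new bound state (alternating even/odd) appears each time z₀ passes a multiple of π/2, so N = ⌊2z₀/π⌋ + 1 = ⌊1.810⌋ + 1 = 2.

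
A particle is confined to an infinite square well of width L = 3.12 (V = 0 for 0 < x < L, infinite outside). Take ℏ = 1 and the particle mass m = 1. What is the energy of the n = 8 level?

E = 32.4

The infinite-well eigenfunctions ψ_n = √(2/L) sin(nπx/L) vanish at both walls, giving E_n = n²π²ℏ²/(2mL²).
E_8 = 8² × π² / (2 × 1 × 3.12²) = 32.44.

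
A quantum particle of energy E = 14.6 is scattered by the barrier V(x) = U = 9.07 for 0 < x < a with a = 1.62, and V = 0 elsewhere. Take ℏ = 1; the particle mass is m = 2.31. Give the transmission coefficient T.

T = 0.815

Above the barrier the interior wavenumber is k₂ = √(2m(E − U))/ℏ = 5.055, giving phase k₂a = 8.188.
Matching at both interfaces gives T⁻¹ = 1 + U² sin²(k₂a) / [4E(E − U)] = 1.227, hence T = 0.815.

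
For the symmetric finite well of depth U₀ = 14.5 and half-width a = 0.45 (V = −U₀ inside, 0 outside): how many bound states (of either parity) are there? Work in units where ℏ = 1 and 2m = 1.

N = 2

The dimensionless depth is z₀ = a√(2mU₀)/ℏ = 0.45 × √(14.50) = 1.714.
A new bound state (alternating even/odd) appears each time z₀ passes a multiple of π/2, so N = ⌊2z₀/π⌋ + 1 = ⌊1.091⌋ + 1 = 2.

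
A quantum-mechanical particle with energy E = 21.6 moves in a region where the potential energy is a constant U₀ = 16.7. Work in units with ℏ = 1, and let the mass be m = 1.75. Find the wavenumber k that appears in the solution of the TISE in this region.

k = 4.14

With E > U₀ the solution is oscillatory, ψ ∝ e^{±ikx} with k = √(2m(E − U₀))/ℏ.
k = √(2 × 1.75 × 4.9) = 4.141.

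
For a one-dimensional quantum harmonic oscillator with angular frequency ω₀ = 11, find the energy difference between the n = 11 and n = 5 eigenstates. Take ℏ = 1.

ΔE = 66.0

E_n = ℏω₀(n + ½), so ΔE = (11 − 5) ℏω₀ = 6 × 11 = 66.00.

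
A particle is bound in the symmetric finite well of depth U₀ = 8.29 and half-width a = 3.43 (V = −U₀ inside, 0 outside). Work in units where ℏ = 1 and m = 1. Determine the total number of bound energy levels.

The dimensionless depth is z₀ = a√(2mU₀)/ℏ = 3.43 × √(16.58) = 13.97.
The even/odd transcendental equations gain one root per π/2 in z₀, giving N = 1 + ⌊2z₀/π⌋ = 1 + ⌊8.891⌋ = 9.

N = 9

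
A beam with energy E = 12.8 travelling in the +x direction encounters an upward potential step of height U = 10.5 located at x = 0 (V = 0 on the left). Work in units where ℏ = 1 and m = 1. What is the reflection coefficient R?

The wavenumbers are k₁ = √(2mE)/ℏ = 5.060 on the left and k₂ = √(2m(E − U))/ℏ = 2.145 on the right.
Continuity of ψ and ψ′ at the step yields the reflection amplitude r = (k₁ − k₂)/(k₁ + k₂) = 0.4046; thus R = |r|² = 0.1637, T = 0.8363.

R = 0.164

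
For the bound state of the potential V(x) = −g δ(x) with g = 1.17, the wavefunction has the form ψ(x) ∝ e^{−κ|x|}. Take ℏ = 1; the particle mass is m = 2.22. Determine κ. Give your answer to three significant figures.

κ = 2.60

Integrate −(ℏ²/2m)ψ'' − gδ(x)ψ = Eψ from −ε to +ε: the ψ'' term gives ψ'(0⁺) − ψ'(0⁻) and the δ term gives −(2mg/ℏ²)ψ(0).
With ψ ∝ e^{−κ|x|} this yields −2κ = −2mg/ℏ², so κ = mg/ℏ² = 2.597.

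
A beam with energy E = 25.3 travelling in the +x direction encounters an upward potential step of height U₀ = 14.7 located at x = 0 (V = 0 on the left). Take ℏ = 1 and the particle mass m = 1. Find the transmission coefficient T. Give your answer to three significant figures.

The wavenumbers are k₁ = √(2mE)/ℏ = 7.113 on the left and k₂ = √(2m(E − U₀))/ℏ = 4.604 on the right.
Continuity of ψ and ψ′ at the step yields the reflection amplitude r = (k₁ − k₂)/(k₁ + k₂) = 0.2141; thus R = |r|² = 0.04585, T = 0.9542.

T = 0.954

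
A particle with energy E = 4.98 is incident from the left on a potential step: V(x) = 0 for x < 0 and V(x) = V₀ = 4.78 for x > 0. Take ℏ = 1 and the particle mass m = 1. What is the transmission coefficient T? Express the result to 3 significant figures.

On each side the TISE gives plane waves with k = √(2m(E − V))/ℏ: k₁ = √(2·1·4.98) = 3.156, k₂ = √(2·1·0.2) = 0.6325.
Continuity of ψ and ψ′ at the step yields the reflection amplitude r = (k₁ − k₂)/(k₁ + k₂) = 0.6661; thus R = |r|² = 0.4437, T = 0.5563.

T = 0.556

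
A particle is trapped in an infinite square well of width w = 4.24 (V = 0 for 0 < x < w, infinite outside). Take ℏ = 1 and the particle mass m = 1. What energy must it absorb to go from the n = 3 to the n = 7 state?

E_n = n²π²ℏ²/(2mw²), so ΔE = (7² − 3²) π²ℏ²/(2mw²).
ΔE = 40 × π² / (2 × 1 × 4.24²) = 10.98.

ΔE = 11.0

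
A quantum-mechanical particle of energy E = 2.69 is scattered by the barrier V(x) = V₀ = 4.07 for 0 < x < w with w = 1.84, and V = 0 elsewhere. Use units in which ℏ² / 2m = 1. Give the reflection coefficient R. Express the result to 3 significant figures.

R = 0.953

E < V₀: inside the barrier ψ ∝ e^{±κx} with κ = √(2m(V₀ − E))/ℏ = 1.175.
κw = 2.162, sinh(κw) = 4.285.
Matching ψ, ψ′ at both faces gives T = [1 + V₀² sinh²(κw) / (4E(V₀ − E))]⁻¹ = 1/21.48 = 0.0466.
R = 1 − T = 0.953.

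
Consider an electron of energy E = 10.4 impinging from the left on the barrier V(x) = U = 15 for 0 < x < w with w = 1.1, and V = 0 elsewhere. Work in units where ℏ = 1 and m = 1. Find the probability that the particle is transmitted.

Since E < U the interior solution is evanescent with decay constant κ = √(2m(U − E))/ℏ = 3.033.
κw = 3.336, sinh(κw) = 14.04.
Matching ψ, ψ′ at both faces gives T = [1 + U² sinh²(κw) / (4E(U − E))]⁻¹ = 1/232.8 = 0.00429.

T = 0.00429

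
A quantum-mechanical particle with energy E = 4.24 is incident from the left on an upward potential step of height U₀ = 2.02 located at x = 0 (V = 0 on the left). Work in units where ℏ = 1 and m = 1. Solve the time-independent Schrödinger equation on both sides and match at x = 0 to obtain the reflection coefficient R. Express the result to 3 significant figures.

R = 0.0257

On each side the TISE gives plane waves with k = √(2m(E − V))/ℏ: k₁ = √(2·1·4.24) = 2.912, k₂ = √(2·1·2.22) = 2.107.
Matching ψ and ψ′ at x = 0 gives r = (k₁ − k₂)/(k₁ + k₂), so R = r² = 0.02572 and T = 1 − R = 0.9743.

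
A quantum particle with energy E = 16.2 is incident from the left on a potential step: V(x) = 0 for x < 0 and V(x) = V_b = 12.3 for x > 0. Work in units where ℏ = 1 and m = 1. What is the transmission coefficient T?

The wavenumbers are k₁ = √(2mE)/ℏ = 5.692 on the left and k₂ = √(2m(E − V_b))/ℏ = 2.793 on the right.
Continuity of ψ and ψ′ at the step yields the reflection amplitude r = (k₁ − k₂)/(k₁ + k₂) = 0.3417; thus R = |r|² = 0.1168, T = 0.8832.

T = 0.883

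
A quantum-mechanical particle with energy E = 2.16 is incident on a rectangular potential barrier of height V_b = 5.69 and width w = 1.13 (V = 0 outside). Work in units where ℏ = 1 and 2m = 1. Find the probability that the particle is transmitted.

T = 0.0526

E < V_b: inside the barrier ψ ∝ e^{±κx} with κ = √(2m(V_b − E))/ℏ = 1.879.
κw = 2.123, sinh(κw) = 4.119.
The exact tunnelling result is T⁻¹ = 1 + V_b² sinh²(κw) / [4E(V_b − E)] = 19.01, so T = 0.0526.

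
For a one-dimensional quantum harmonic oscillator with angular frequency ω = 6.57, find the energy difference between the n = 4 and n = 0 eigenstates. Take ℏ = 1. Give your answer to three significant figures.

ΔE = 26.3

E_n = ℏω(n + ½), so ΔE = (4 − 0) ℏω = 4 × 6.57 = 26.28.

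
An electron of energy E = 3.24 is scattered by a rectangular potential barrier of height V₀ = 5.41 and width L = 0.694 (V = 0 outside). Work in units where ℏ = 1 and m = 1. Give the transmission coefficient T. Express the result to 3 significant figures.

E < V₀: inside the barrier ψ ∝ e^{±κx} with κ = √(2m(V₀ − E))/ℏ = 2.083.
κL = 1.446, sinh(κL) = 2.005.
Matching ψ, ψ′ at both faces gives T = [1 + V₀² sinh²(κL) / (4E(V₀ − E))]⁻¹ = 1/5.183 = 0.193.

T = 0.193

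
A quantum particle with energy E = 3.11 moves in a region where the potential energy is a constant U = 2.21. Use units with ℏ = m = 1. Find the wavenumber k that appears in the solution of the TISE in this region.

k = 1.34

With E > U the solution is oscillatory, ψ ∝ e^{±ikx} with k = √(2m(E − U))/ℏ.
k = √(2 × 1 × 0.9) = 1.342.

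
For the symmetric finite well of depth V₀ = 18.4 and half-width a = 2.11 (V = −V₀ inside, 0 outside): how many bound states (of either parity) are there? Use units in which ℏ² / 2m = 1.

N = 6

Define the well-strength parameter z₀ = (a/ℏ)√(2mV₀) = 2.11 × √(2·0.5·18.4) = 9.051.
The even/odd transcendental equations gain one root per π/2 in z₀, giving N = 1 + ⌊2z₀/π⌋ = 1 + ⌊5.762⌋ = 6.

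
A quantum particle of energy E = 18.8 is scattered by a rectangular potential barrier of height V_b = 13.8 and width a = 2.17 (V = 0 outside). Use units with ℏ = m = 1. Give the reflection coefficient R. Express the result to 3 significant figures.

E > V_b: inside the barrier k₂ = √(2m(E − V_b))/ℏ = 3.162, k₂a = 6.862.
Matching at both interfaces gives T⁻¹ = 1 + V_b² sin²(k₂a) / [4E(E − V_b)] = 1.152, hence T = 0.868.
R = 1 − T = 0.132.

R = 0.132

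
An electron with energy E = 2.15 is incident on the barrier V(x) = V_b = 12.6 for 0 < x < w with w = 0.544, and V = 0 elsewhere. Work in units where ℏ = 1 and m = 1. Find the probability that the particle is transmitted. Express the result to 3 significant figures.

T = 0.0156

E < V_b: inside the barrier ψ ∝ e^{±κx} with κ = √(2m(V_b − E))/ℏ = 4.572.
κw = 2.487, sinh(κw) = 5.971.
The exact tunnelling result is T⁻¹ = 1 + V_b² sinh²(κw) / [4E(V_b − E)] = 63.98, so T = 0.0156.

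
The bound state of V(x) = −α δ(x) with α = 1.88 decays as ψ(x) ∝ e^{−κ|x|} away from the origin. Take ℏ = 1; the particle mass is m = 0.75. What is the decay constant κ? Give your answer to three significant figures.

Integrating the TISE across x = 0 gives the cusp condition ψ'(0⁺) − ψ'(0⁻) = −(2mα/ℏ²)ψ(0).
With ψ ∝ e^{−κ|x|} this yields −2κ = −2mα/ℏ², so κ = mα/ℏ² = 1.410.

κ = 1.41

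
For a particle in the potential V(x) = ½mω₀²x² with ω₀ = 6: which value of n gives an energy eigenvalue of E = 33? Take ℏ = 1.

Invert E_n = (n + ½)ℏω₀: n = E/ℏω₀ − ½ = 5.000, so n = 5.

n = 5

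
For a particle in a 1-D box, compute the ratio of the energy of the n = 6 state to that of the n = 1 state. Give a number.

36

E_n = n²π²ℏ²/(2mL²) so the ratio is n₂²/n₁² = 36/1 = 36.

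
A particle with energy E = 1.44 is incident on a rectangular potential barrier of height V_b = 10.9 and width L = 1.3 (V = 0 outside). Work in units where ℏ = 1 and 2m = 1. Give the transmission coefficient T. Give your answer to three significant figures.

Since E < V_b the interior solution is evanescent with decay constant κ = √(2m(V_b − E))/ℏ = 3.076.
κL = 3.998, sinh(κL) = 27.25.
The exact tunnelling result is T⁻¹ = 1 + V_b² sinh²(κL) / [4E(V_b − E)] = 1620, so T = 0.000617.

T = 0.000617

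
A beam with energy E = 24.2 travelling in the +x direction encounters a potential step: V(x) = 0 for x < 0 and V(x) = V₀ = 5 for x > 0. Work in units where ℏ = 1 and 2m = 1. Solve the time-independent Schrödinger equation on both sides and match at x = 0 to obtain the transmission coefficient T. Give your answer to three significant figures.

On each side the TISE gives plane waves with k = √(2m(E − V))/ℏ: k₁ = √(2·½·24.2) = 4.919, k₂ = √(2·½·19.2) = 4.382.
Matching ψ and ψ′ at x = 0 gives r = (k₁ − k₂)/(k₁ + k₂), so R = r² = 0.003340 and T = 1 − R = 0.9967.

T = 0.997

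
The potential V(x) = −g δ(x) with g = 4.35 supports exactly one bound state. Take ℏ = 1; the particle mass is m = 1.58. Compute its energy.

E = -14.9

The bound state is ψ(x) = √κ e^{−κ|x|}. The derivative jump ψ'(0⁺) − ψ'(0⁻) = −(2mg/ℏ²)ψ(0) fixes κ = mg/ℏ² = 6.873.
Then E = −ℏ²κ²/(2m) = −mg²/(2ℏ²) = -14.95.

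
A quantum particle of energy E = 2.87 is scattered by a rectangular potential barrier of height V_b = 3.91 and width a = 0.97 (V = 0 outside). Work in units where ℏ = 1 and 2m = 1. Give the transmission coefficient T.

T = 0.368

E < V_b: inside the barrier ψ ∝ e^{±κx} with κ = √(2m(V_b − E))/ℏ = 1.020.
κa = 0.9892, sinh(κa) = 1.159.
The exact tunnelling result is T⁻¹ = 1 + V_b² sinh²(κa) / [4E(V_b − E)] = 2.719, so T = 0.368.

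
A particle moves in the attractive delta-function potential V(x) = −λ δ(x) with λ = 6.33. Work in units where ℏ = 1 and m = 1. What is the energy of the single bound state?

The bound state is ψ(x) = √κ e^{−κ|x|}. The derivative jump ψ'(0⁺) − ψ'(0⁻) = −(2mλ/ℏ²)ψ(0) fixes κ = mλ/ℏ² = 6.330.
Then E = −ℏ²κ²/(2m) = −mλ²/(2ℏ²) = -20.03.

E = -20.0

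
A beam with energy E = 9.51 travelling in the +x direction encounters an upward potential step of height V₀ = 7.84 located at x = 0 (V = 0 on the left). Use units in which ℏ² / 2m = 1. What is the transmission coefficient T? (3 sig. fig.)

On each side the TISE gives plane waves with k = √(2m(E − V))/ℏ: k₁ = √(2·½·9.51) = 3.084, k₂ = √(2·½·1.67) = 1.292.
Continuity of ψ and ψ′ at the step yields the reflection amplitude r = (k₁ − k₂)/(k₁ + k₂) = 0.4094; thus R = |r|² = 0.1676, T = 0.8324.

T = 0.832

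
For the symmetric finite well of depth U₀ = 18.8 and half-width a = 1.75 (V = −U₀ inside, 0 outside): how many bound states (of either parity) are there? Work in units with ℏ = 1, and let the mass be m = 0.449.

The dimensionless depth is z₀ = a√(2mU₀)/ℏ = 1.75 × √(16.88) = 7.190.
The even/odd transcendental equations gain one root per π/2 in z₀, giving N = 1 + ⌊2z₀/π⌋ = 1 + ⌊4.578⌋ = 5.

N = 5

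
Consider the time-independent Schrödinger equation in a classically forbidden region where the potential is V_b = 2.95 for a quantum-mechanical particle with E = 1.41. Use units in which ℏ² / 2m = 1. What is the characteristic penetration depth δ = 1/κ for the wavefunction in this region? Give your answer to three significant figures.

δ = 0.806

Since E < V_b the TISE in this region is ψ'' = κ²ψ with κ = √(2m(V_b − E))/ℏ.
κ = √(2 × 0.5 × 1.54) = 1.241. The penetration depth is δ = 1/κ = 0.806.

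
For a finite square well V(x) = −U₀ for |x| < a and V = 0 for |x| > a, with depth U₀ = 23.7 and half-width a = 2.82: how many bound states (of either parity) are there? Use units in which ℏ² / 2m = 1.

Define the well-strength parameter z₀ = (a/ℏ)√(2mU₀) = 2.82 × √(2·0.5·23.7) = 13.73.
The even/odd transcendental equations gain one root per π/2 in z₀, giving N = 1 + ⌊2z₀/π⌋ = 1 + ⌊8.740⌋ = 9.

N = 9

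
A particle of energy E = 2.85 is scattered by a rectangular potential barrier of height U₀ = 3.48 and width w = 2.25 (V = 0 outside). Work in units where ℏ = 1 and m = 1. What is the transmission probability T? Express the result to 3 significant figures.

Since E < U₀ the interior solution is evanescent with decay constant κ = √(2m(U₀ − E))/ℏ = 1.122.
κw = 2.526, sinh(κw) = 6.209.
The exact tunnelling result is T⁻¹ = 1 + U₀² sinh²(κw) / [4E(U₀ − E)] = 66.01, so T = 0.0151.

T = 0.0151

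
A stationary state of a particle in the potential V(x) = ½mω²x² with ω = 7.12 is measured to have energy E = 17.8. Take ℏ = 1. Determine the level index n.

E_n = ℏω(n + ½) ⇒ n = E/(ℏω) − ½ = 17.8/7.12 − 0.5 = 2.000 → n = 2.

n = 2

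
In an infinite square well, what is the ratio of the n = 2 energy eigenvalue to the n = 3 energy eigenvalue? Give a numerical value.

E_n = n²π²ℏ²/(2mL²) so the ratio is n₂²/n₁² = 4/9 = 0.444444.

0.444444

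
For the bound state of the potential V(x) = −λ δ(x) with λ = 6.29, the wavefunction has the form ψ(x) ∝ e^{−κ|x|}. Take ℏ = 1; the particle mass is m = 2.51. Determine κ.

Integrating the TISE across x = 0 gives the cusp condition ψ'(0⁺) − ψ'(0⁻) = −(2mλ/ℏ²)ψ(0).
With ψ ∝ e^{−κ|x|} this yields −2κ = −2mλ/ℏ², so κ = mλ/ℏ² = 15.79.

κ = 15.8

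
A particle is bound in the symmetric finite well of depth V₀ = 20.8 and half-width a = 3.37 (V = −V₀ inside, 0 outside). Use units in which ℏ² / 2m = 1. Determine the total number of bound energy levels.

N = 10

Define the well-strength parameter z₀ = (a/ℏ)√(2mV₀) = 3.37 × √(2·0.5·20.8) = 15.37.
The even/odd transcendental equations gain one root per π/2 in z₀, giving N = 1 + ⌊2z₀/π⌋ = 1 + ⌊9.785⌋ = 10.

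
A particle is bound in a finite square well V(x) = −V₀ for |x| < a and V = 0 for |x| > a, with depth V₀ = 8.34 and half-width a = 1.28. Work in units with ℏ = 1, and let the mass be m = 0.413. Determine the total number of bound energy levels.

Define the well-strength parameter z₀ = (a/ℏ)√(2mV₀) = 1.28 × √(2·0.413·8.34) = 3.360.
A new bound state (alternating even/odd) appears each time z₀ passes a multiple of π/2, so N = ⌊2z₀/π⌋ + 1 = ⌊2.139⌋ + 1 = 3.

N = 3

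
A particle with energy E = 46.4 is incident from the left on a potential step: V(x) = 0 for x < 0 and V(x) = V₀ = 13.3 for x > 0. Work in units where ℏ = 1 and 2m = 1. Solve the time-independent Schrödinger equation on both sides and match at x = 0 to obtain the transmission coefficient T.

T = 0.993

The wavenumbers are k₁ = √(2mE)/ℏ = 6.812 on the left and k₂ = √(2m(E − V₀))/ℏ = 5.753 on the right.
Matching ψ and ψ′ at x = 0 gives r = (k₁ − k₂)/(k₁ + k₂), so R = r² = 0.007097 and T = 1 − R = 0.9929.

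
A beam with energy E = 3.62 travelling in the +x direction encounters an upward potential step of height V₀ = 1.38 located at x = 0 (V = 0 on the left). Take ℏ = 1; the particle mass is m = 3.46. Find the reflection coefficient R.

R = 0.0143

On each side the TISE gives plane waves with k = √(2m(E − V))/ℏ: k₁ = √(2·3.46·3.62) = 5.005, k₂ = √(2·3.46·2.24) = 3.937.
Matching ψ and ψ′ at x = 0 gives r = (k₁ − k₂)/(k₁ + k₂), so R = r² = 0.01426 and T = 1 − R = 0.9857.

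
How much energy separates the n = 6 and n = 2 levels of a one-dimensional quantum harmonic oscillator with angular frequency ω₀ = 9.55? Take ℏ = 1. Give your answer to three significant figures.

E_n = ℏω₀(n + ½), so ΔE = (6 − 2) ℏω₀ = 4 × 9.55 = 38.20.

ΔE = 38.2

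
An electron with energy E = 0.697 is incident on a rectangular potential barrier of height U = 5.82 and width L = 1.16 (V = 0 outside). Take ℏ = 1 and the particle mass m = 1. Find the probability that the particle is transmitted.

T = 0.00100

Since E < U the interior solution is evanescent with decay constant κ = √(2m(U − E))/ℏ = 3.201.
κL = 3.713, sinh(κL) = 20.48.
The exact tunnelling result is T⁻¹ = 1 + U² sinh²(κL) / [4E(U − E)] = 995.5, so T = 0.00100.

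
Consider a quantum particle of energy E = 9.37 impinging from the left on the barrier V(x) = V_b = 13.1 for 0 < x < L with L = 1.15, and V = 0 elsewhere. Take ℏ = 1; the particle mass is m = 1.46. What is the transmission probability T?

T = 0.00165

E < V_b: inside the barrier ψ ∝ e^{±κx} with κ = √(2m(V_b − E))/ℏ = 3.300.
κL = 3.795, sinh(κL) = 22.23.
The exact tunnelling result is T⁻¹ = 1 + V_b² sinh²(κL) / [4E(V_b − E)] = 607.8, so T = 0.00165.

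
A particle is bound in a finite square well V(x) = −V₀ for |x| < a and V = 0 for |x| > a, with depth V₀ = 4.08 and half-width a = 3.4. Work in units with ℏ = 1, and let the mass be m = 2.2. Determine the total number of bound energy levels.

N = 10

Define the well-strength parameter z₀ = (a/ℏ)√(2mV₀) = 3.4 × √(2·2.2·4.08) = 14.41.
A new bound state (alternating even/odd) appears each time z₀ passes a multiple of π/2, so N = ⌊2z₀/π⌋ + 1 = ⌊9.171⌋ + 1 = 10.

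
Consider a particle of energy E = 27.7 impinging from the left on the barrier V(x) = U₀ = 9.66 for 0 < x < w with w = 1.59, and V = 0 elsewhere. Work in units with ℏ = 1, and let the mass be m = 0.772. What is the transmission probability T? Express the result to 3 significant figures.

T = 0.967

Above the barrier the interior wavenumber is k₂ = √(2m(E − U₀))/ℏ = 5.278, giving phase k₂w = 8.391.
T = [1 + U₀² sin²(k₂w) / (4E(E − U₀))]⁻¹ = 1/1.034 = 0.967.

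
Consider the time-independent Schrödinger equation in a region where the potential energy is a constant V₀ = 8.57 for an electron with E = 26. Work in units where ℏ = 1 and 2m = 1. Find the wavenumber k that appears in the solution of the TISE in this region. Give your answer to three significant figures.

With E > V₀ the solution is oscillatory, ψ ∝ e^{±ikx} with k = √(2m(E − V₀))/ℏ.
k = √(2 × 0.5 × 17.43) = 4.175.

k = 4.17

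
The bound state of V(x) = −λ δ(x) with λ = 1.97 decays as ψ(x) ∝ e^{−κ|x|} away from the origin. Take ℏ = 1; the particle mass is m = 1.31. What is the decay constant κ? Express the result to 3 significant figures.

κ = 2.58

Integrating the TISE across x = 0 gives the cusp condition ψ'(0⁺) − ψ'(0⁻) = −(2mλ/ℏ²)ψ(0).
With ψ ∝ e^{−κ|x|} this yields −2κ = −2mλ/ℏ², so κ = mλ/ℏ² = 2.581.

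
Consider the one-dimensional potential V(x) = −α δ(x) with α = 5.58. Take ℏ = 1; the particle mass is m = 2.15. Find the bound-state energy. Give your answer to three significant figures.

The bound state is ψ(x) = √κ e^{−κ|x|}. The derivative jump ψ'(0⁺) − ψ'(0⁻) = −(2mα/ℏ²)ψ(0) fixes κ = mα/ℏ² = 12.00.
Then E = −ℏ²κ²/(2m) = −mα²/(2ℏ²) = -33.47.

E = -33.5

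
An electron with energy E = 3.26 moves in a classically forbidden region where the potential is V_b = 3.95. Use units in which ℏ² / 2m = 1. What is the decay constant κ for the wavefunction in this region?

κ = 0.831

Since E < V_b the TISE in this region is ψ'' = κ²ψ with κ = √(2m(V_b − E))/ℏ.
κ = √(2 × 0.5 × 0.69) = 0.8307.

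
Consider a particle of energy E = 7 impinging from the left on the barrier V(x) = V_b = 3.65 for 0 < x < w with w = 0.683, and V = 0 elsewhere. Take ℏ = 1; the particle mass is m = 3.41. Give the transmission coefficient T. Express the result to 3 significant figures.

T = 0.998

Above the barrier the interior wavenumber is k₂ = √(2m(E − V_b))/ℏ = 4.780, giving phase k₂w = 3.265.
Matching at both interfaces gives T⁻¹ = 1 + V_b² sin²(k₂w) / [4E(E − V_b)] = 1.002, hence T = 0.998.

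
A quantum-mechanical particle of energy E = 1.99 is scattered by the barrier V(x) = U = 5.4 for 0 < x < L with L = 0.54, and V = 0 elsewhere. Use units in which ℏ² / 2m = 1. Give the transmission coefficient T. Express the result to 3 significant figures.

T = 0.404

Since E < U the interior solution is evanescent with decay constant κ = √(2m(U − E))/ℏ = 1.847.
κL = 0.9972, sinh(κL) = 1.171.
The exact tunnelling result is T⁻¹ = 1 + U² sinh²(κL) / [4E(U − E)] = 2.473, so T = 0.404.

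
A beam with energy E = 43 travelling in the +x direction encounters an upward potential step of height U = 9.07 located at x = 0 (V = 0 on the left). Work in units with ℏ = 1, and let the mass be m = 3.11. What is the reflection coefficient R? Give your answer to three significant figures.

R = 0.00350

The wavenumbers are k₁ = √(2mE)/ℏ = 16.35 on the left and k₂ = √(2m(E − U))/ℏ = 14.53 on the right.
Matching ψ and ψ′ at x = 0 gives r = (k₁ − k₂)/(k₁ + k₂), so R = r² = 0.003499 and T = 1 − R = 0.9965.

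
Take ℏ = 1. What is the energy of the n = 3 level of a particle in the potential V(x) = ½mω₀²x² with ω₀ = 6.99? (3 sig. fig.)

E = 24.5

The oscillator eigenvalues are E_n = ℏω₀(n + ½), so E_3 = 6.99 × 3.5 = 24.47.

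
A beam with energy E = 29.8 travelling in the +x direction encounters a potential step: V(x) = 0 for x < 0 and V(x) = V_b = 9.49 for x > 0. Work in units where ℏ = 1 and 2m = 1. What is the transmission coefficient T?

T = 0.991

On each side the TISE gives plane waves with k = √(2m(E − V))/ℏ: k₁ = √(2·½·29.8) = 5.459, k₂ = √(2·½·20.31) = 4.507.
Matching ψ and ψ′ at x = 0 gives r = (k₁ − k₂)/(k₁ + k₂), so R = r² = 0.009131 and T = 1 − R = 0.9909.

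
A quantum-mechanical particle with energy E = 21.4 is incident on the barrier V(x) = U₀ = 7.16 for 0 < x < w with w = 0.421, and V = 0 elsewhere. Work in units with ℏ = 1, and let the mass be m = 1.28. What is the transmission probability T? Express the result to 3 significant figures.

Above the barrier the interior wavenumber is k₂ = √(2m(E − U₀))/ℏ = 6.038, giving phase k₂w = 2.542.
T = [1 + U₀² sin²(k₂w) / (4E(E − U₀))]⁻¹ = 1/1.013 = 0.987.

T = 0.987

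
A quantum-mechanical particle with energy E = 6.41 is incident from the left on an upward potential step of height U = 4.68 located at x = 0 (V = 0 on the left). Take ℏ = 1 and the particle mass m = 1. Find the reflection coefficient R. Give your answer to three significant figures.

R = 0.1000

On each side the TISE gives plane waves with k = √(2m(E − V))/ℏ: k₁ = √(2·1·6.41) = 3.581, k₂ = √(2·1·1.73) = 1.860.
Continuity of ψ and ψ′ at the step yields the reflection amplitude r = (k₁ − k₂)/(k₁ + k₂) = 0.3162; thus R = |r|² = 0.09999, T = 0.9000.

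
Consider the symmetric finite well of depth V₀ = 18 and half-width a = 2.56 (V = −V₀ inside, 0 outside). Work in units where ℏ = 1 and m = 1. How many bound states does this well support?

The dimensionless depth is z₀ = a√(2mV₀)/ℏ = 2.56 × √(36.00) = 15.36.
The even/odd transcendental equations gain one root per π/2 in z₀, giving N = 1 + ⌊2z₀/π⌋ = 1 + ⌊9.778⌋ = 10.

N = 10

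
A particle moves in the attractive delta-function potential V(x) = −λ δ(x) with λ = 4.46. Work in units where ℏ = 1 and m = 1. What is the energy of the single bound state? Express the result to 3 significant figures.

The bound state is ψ(x) = √κ e^{−κ|x|}. The derivative jump ψ'(0⁺) − ψ'(0⁻) = −(2mλ/ℏ²)ψ(0) fixes κ = mλ/ℏ² = 4.460.
Then E = −ℏ²κ²/(2m) = −mλ²/(2ℏ²) = -9.946.

E = -9.95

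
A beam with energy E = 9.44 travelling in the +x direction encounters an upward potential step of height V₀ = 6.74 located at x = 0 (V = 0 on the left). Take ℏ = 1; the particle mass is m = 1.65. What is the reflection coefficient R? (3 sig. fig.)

R = 0.0919

The wavenumbers are k₁ = √(2mE)/ℏ = 5.581 on the left and k₂ = √(2m(E − V₀))/ℏ = 2.985 on the right.
Continuity of ψ and ψ′ at the step yields the reflection amplitude r = (k₁ − k₂)/(k₁ + k₂) = 0.3031; thus R = |r|² = 0.09187, T = 0.9081.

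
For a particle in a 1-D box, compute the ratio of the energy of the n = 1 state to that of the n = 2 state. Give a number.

0.25

Since E_n ∝ n², the ratio is (1/2)² = 0.25.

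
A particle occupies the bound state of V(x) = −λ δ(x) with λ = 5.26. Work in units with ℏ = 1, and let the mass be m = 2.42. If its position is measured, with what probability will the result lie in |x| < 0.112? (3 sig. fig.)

P = 0.942

The normalised bound state is ψ = √κ e^{−κ|x|} with κ = mλ/ℏ² = 12.73.
P(|x| < d) = ∫_{−d}^{d} κ e^{−2κ|x|} dx = 1 − e^{−2κd} = 1 − e^{−2.851} = 0.9422.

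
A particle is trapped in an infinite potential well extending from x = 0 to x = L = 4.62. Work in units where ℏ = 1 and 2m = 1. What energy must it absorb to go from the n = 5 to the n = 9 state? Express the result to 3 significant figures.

ΔE = 25.9

E_n = n²π²ℏ²/(2mL²), so ΔE = (9² − 5²) π²ℏ²/(2mL²).
ΔE = 56 × π² / (2 × 0.5 × 4.62²) = 25.89.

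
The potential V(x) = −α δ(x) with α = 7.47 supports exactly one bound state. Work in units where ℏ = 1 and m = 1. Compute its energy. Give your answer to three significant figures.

E = -27.9

For x ≠ 0 the bound state is ψ ∝ e^{−κ|x|}; integrating the TISE across the delta gives the cusp condition 2κ = 2mα/ℏ², so κ = 7.470.
Then E = −ℏ²κ²/(2m) = −mα²/(2ℏ²) = -27.90.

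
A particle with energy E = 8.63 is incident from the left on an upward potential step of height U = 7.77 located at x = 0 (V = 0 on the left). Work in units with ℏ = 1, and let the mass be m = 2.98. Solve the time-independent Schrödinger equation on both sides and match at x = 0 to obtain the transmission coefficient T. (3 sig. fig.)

T = 0.729

On each side the TISE gives plane waves with k = √(2m(E − V))/ℏ: k₁ = √(2·2.98·8.63) = 7.172, k₂ = √(2·2.98·0.86) = 2.264.
Matching ψ and ψ′ at x = 0 gives r = (k₁ − k₂)/(k₁ + k₂), so R = r² = 0.2705 and T = 1 − R = 0.7295.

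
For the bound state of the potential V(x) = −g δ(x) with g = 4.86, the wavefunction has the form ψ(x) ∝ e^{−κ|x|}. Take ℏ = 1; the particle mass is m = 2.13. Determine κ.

κ = 10.4

Integrate −(ℏ²/2m)ψ'' − gδ(x)ψ = Eψ from −ε to +ε: the ψ'' term gives ψ'(0⁺) − ψ'(0⁻) and the δ term gives −(2mg/ℏ²)ψ(0).
With ψ ∝ e^{−κ|x|} this yields −2κ = −2mg/ℏ², so κ = mg/ℏ² = 10.35.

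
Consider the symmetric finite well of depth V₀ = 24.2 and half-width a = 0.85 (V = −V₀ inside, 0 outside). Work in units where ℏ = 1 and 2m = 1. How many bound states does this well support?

N = 3

The dimensionless depth is z₀ = a√(2mV₀)/ℏ = 0.85 × √(24.20) = 4.181.
The even/odd transcendental equations gain one root per π/2 in z₀, giving N = 1 + ⌊2z₀/π⌋ = 1 + ⌊2.662⌋ = 3.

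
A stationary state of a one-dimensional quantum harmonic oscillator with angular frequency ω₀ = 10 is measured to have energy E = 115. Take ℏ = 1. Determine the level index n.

Invert E_n = (n + ½)ℏω₀: n = E/ℏω₀ − ½ = 11.000, so n = 11.

n = 11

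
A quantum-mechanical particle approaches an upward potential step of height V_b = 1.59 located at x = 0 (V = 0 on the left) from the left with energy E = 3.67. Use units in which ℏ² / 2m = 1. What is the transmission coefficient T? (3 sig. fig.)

T = 0.980

The wavenumbers are k₁ = √(2mE)/ℏ = 1.916 on the left and k₂ = √(2m(E − V_b))/ℏ = 1.442 on the right.
Matching ψ and ψ′ at x = 0 gives r = (k₁ − k₂)/(k₁ + k₂), so R = r² = 0.01988 and T = 1 − R = 0.9801.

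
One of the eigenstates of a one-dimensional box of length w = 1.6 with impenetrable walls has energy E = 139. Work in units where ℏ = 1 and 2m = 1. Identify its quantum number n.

n = 6

For an infinite well E_n = n²π²ℏ²/(2mw²), so n = (w/πℏ)√(2mE).
n = (1.6/π) × √(2 × 0.5 × 139) = 6.005 → n = 6.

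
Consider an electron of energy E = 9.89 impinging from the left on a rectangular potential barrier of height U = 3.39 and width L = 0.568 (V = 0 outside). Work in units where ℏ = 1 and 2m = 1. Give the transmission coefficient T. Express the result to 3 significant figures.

T = 0.958

E > U: inside the barrier k₂ = √(2m(E − U))/ℏ = 2.550, k₂L = 1.448.
T = [1 + U² sin²(k₂L) / (4E(E − U))]⁻¹ = 1/1.044 = 0.958.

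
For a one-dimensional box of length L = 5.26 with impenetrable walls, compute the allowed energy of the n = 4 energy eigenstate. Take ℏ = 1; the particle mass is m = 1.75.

E = 1.63

Requiring ψ(0) = ψ(L) = 0 quantises k = nπ/L, hence E_n = ℏ²k²/2m = n²π²ℏ²/(2mL²).
E_4 = 4² × π² / (2 × 1.75 × 5.26²) = 1.631.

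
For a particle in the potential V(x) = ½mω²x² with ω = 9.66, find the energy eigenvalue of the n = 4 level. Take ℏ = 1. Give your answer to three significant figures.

E = 43.5

The oscillator eigenvalues are E_n = ℏω(n + ½), so E_4 = 9.66 × 4.5 = 43.47.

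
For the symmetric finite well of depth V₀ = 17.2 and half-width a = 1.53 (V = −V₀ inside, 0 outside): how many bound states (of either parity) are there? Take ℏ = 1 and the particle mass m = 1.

N = 6

Define the well-strength parameter z₀ = (a/ℏ)√(2mV₀) = 1.53 × √(2·1·17.2) = 8.974.
A new bound state (alternating even/odd) appears each time z₀ passes a multiple of π/2, so N = ⌊2z₀/π⌋ + 1 = ⌊5.713⌋ + 1 = 6.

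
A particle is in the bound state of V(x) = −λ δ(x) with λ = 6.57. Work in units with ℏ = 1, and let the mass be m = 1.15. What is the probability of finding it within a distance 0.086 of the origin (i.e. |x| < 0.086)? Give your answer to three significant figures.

The normalised bound state is ψ = √κ e^{−κ|x|} with κ = mλ/ℏ² = 7.556.
P(|x| < d) = ∫_{−d}^{d} κ e^{−2κ|x|} dx = 1 − e^{−2κd} = 1 − e^{−1.300} = 0.7273.

P = 0.727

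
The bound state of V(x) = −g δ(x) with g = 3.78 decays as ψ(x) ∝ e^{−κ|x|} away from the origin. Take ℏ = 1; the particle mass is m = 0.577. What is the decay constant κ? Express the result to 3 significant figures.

Integrating the TISE across x = 0 gives the cusp condition ψ'(0⁺) − ψ'(0⁻) = −(2mg/ℏ²)ψ(0).
With ψ ∝ e^{−κ|x|} this yields −2κ = −2mg/ℏ², so κ = mg/ℏ² = 2.181.

κ = 2.18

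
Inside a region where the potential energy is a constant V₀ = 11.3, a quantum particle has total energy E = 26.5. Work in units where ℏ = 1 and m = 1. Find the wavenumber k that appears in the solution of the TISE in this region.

k = 5.51

With E > V₀ the solution is oscillatory, ψ ∝ e^{±ikx} with k = √(2m(E − V₀))/ℏ.
k = √(2 × 1 × 15.2) = 5.514.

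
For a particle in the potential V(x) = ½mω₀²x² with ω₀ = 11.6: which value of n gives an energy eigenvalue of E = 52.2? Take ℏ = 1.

E_n = ℏω₀(n + ½) ⇒ n = E/(ℏω₀) − ½ = 52.2/11.6 − 0.5 = 4.000 → n = 4.

n = 4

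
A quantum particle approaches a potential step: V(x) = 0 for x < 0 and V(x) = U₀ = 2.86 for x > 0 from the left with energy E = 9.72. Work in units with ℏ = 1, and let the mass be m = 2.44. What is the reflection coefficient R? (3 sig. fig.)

On each side the TISE gives plane waves with k = √(2m(E − V))/ℏ: k₁ = √(2·2.44·9.72) = 6.887, k₂ = √(2·2.44·6.86) = 5.786.
Matching ψ and ψ′ at x = 0 gives r = (k₁ − k₂)/(k₁ + k₂), so R = r² = 0.007552 and T = 1 − R = 0.9924.

R = 0.00755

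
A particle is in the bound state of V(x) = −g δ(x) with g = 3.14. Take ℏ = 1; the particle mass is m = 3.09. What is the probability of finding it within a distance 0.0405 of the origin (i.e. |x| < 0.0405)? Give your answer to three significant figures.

The normalised bound state is ψ = √κ e^{−κ|x|} with κ = mg/ℏ² = 9.703.
P(|x| < d) = ∫_{−d}^{d} κ e^{−2κ|x|} dx = 1 − e^{−2κd} = 1 − e^{−0.7859} = 0.5443.

P = 0.544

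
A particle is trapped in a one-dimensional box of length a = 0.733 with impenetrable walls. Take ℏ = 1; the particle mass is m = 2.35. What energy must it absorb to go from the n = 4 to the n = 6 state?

E_n = n²π²ℏ²/(2ma²), so ΔE = (6² − 4²) π²ℏ²/(2ma²).
ΔE = 20 × π² / (2 × 2.35 × 0.733²) = 78.17.

ΔE = 78.2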